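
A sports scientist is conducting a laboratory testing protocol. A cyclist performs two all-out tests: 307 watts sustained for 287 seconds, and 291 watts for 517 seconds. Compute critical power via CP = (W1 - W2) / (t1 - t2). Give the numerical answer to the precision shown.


W1 = P1 * t1 = 307 * 287 = 88109 J
W2 = P2 * t2 = 291 * 517 = 150447 J
CP = (88109 - 150447) / (287 - 517)
= 271.03 W

271.03 W


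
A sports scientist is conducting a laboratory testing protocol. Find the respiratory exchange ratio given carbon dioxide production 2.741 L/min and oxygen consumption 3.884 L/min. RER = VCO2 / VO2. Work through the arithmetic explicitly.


VCO2 = 2.741 L/min
VO2 = 3.884 L/min
RER = 2.741 / 3.884 = 0.7057

0.7057


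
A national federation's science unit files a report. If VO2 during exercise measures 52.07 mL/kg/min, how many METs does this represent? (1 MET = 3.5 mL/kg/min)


METs = VO2 / 3.5 = 52.07 / 3.5 = 14.88

14.88 METs


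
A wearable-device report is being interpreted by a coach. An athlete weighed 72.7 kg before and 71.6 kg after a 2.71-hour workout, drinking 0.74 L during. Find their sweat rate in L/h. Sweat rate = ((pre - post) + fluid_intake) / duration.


Body mass change = 1.1 kg
Total sweat loss = 1.1 + 0.74 = 1.84 L
Rate = 1.84 / 2.71 = 0.679 L/h

0.679 L/h


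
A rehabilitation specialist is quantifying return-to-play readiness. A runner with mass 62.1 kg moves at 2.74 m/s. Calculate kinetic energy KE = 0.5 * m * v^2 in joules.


v^2 = 2.74^2 = 7.5076
KE = 0.5 * 62.1 * 7.5076
= 233.11 J

233.11 J


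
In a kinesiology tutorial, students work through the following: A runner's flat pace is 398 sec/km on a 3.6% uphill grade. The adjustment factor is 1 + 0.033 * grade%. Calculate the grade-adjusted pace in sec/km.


Factor = 1 + 0.033 * 3.6 = 1.1188
Adjusted pace = 398 * 1.1188
= 445.28 sec/km

445.28 s/km


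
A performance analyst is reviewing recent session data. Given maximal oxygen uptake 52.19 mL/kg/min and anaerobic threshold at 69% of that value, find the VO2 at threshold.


Percentage as decimal = 0.69
VO2 at AT = 52.19 * 0.69 = 36.01 mL/kg/min

36.01 mL/kg/min


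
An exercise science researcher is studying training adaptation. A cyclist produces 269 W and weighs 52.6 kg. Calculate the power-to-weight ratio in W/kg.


P/W = power / mass
= 269 / 52.6
= 5.114 W/kg

5.114 W/kg


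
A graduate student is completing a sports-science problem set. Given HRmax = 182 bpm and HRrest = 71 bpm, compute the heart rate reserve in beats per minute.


Heart rate reserve = maximum HR minus resting HR
HRR = 182 - 71 = 111 bpm

111 bpm


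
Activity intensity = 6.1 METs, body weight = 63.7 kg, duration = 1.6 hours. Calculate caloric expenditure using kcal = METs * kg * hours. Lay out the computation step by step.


kcal = 6.1 * 63.7 * 1.6
= 388.57 * 1.6
= 621.71 kcal

621.71 kcal


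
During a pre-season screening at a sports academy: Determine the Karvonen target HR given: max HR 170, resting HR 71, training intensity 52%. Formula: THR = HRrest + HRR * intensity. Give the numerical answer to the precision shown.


HRR = HRmax - HRrest = 170 - 71 = 99
THR = 71 + 99 * 0.52
= 122.48 bpm

122.48 bpm


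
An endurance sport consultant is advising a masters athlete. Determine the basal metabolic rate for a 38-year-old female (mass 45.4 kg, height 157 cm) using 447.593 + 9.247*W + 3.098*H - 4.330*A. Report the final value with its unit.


BMR = 447.593 + 9.247*45.4 + 3.098*157 - 4.330*38
= 1189.25 kcal/day

1189.25 kcal/day


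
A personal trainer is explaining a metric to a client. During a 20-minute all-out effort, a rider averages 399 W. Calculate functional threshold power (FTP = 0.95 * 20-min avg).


FTP = 0.95 * 399
= 379.05 W

379.05 W


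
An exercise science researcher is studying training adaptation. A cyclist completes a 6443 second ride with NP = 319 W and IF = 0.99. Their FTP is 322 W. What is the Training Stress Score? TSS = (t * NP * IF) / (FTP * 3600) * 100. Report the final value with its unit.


t * NP * IF = 6443 * 319 * 0.99 = 2034763.83
FTP * 3600 = 1159200
TSS = (2034763.83 / 1159200) * 100 = 175.53

175.53 TSS


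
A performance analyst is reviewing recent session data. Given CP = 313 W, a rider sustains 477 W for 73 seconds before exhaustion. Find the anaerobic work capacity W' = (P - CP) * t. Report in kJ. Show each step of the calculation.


Excess power = 477 - 313 = 164 W
Work above CP = 164 * 73 = 11972 J
W' = 11.972 kJ

11.972 kJ


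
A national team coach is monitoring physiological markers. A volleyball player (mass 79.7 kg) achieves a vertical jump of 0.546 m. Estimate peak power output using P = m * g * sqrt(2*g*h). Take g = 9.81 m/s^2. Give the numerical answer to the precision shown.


2 * g * h = 2 * 9.81 * 0.546 = 10.71252
sqrt(10.71252) = 3.272999 m/s
P = 79.7 * 9.81 * 3.272999 = 2559.02 W

2559.02 W


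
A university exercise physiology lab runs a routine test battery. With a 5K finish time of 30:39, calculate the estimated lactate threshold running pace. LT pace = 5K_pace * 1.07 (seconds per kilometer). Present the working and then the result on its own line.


Race duration = 1839 s for 5 km
Average pace = 1839 / 5 = 367.8 s/km
LT pace = 367.8 * 1.07
= 393.55 s/km

393.55 s/km


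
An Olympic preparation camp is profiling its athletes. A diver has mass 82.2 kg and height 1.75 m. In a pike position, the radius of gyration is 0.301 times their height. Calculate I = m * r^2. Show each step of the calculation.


r = 0.301 * 1.75 = 0.52675 m
I = m * r^2 = 82.2 * 0.277466 = 22.808 kg*m^2

22.808 kg*m^2


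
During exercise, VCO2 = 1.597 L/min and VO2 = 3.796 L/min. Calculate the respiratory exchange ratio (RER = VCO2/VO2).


RER = VCO2 / VO2
= 1.597 / 3.796
= 0.4207

0.4207


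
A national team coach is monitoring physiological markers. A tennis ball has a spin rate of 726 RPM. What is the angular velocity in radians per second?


Convert RPM to rad/s: multiply by 2*pi and divide by 60
omega = 726 * 2 * pi / 60
= 76.027 rad/s

76.027 rad/s


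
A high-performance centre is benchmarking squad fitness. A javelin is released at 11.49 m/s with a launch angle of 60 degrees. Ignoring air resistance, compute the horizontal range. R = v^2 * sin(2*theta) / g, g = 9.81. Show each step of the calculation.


Launch speed squared = 132.0201
sin(2 * 60 deg) = 0.866025
Range = 132.0201 * 0.866025 / 9.81
= 11.655 m

11.655 m


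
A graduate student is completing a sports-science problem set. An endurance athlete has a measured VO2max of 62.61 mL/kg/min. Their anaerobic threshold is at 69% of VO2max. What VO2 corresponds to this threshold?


Anaerobic threshold VO2 = VO2max * 69%
= 62.61 * 0.69
= 43.2 mL/kg/min

43.2 mL/kg/min


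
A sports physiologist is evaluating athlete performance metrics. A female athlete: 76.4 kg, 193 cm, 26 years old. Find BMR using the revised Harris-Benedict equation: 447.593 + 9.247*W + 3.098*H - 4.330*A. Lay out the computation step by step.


Intercept = 447.593
Weight contribution = 9.247 * 76.4 = 706.4708
Height contribution = 3.098 * 193 = 597.914
Age contribution = 4.33 * 26 = 112.58
BMR = 447.593 + 706.4708 + 597.914 - 112.58
= 1639.4 kcal/day

1639.4 kcal/day


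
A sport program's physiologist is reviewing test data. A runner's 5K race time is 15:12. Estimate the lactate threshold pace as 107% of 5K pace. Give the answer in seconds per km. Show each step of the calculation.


Total race time = 15*60 + 12 = 912 seconds
5K pace = 912 / 5 = 182.4 sec/km
LT pace = 182.4 * 1.07 = 195.17 sec/km

195.17 s/km


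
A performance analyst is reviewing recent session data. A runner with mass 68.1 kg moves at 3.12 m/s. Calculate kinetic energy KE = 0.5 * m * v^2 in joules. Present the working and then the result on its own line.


v^2 = 3.12^2 = 9.7344
KE = 0.5 * 68.1 * 9.7344
= 331.46 J

331.46 J


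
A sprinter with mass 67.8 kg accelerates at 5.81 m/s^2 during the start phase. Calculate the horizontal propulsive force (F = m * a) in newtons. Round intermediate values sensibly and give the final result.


F = m * a
= 67.8 * 5.81
= 393.92 N

393.92 N


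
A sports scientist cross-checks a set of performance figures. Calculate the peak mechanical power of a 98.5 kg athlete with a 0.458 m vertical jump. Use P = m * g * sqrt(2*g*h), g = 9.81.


First, sqrt(2gh) = sqrt(2 * 9.81 * 0.458)
= sqrt(8.98596) = 2.997659 m/s
Power = 98.5 * 9.81 * 2.997659 = 2896.59 W

2896.59 W


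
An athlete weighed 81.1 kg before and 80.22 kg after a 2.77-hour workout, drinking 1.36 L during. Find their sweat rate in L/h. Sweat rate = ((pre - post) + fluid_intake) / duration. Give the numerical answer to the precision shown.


Body mass change = 0.88 kg
Total sweat loss = 0.88 + 1.36 = 2.24 L
Rate = 2.24 / 2.77 = 0.809 L/h

0.809 L/h


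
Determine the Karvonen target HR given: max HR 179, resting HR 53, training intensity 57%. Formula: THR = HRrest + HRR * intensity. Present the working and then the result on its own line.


HRR = HRmax - HRrest = 179 - 53 = 126
THR = 53 + 126 * 0.57
= 124.82 bpm

124.82 bpm


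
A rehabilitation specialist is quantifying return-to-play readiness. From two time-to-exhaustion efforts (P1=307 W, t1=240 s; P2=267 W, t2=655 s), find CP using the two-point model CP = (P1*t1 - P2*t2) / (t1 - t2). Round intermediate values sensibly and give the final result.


Work in trial 1 = 73680 J
Work in trial 2 = 174885 J
Delta work = -101205 J
Delta time = -415 s
CP = -101205 / -415 = 243.87 W

243.87 W


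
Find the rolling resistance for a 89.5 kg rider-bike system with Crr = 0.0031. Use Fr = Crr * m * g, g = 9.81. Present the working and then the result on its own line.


m * g = 89.5 * 9.81 = 877.995 N
Fr = 0.0031 * 877.995 = 2.722 N

2.722 N


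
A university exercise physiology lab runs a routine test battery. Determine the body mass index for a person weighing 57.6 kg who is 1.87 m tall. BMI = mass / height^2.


BMI = mass / height^2
= 57.6 / 1.87^2
= 57.6 / 3.4969
= 16.47 kg/m^2

16.47 kg/m^2


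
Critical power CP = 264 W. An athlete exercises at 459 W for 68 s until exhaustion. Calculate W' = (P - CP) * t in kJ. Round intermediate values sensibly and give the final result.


P - CP = 459 - 264 = 195 W
W' = 195 * 68 = 13260 J
= 13260 / 1000 = 13.26 kJ

13.26 kJ


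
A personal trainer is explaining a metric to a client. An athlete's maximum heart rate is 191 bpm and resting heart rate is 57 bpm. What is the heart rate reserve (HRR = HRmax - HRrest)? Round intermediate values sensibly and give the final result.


HRR = HRmax - HRrest
= 191 - 57
= 134 bpm

134 bpm


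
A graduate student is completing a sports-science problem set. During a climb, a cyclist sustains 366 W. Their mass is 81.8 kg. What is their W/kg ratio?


Power-to-weight = 366 W / 81.8 kg
= 4.474 W/kg

4.474 W/kg


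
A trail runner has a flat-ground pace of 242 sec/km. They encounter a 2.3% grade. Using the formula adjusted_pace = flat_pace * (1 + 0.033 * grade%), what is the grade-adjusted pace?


Grade factor = 1 + 0.033 * 2.3 = 1.0759
Adjusted = 242 * 1.0759 = 260.37 sec/km

260.37 s/km


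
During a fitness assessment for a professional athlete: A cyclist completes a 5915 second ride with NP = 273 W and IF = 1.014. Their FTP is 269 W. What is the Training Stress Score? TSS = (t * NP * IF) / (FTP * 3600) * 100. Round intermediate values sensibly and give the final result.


t * NP * IF = 5915 * 273 * 1.014 = 1637402.13
FTP * 3600 = 968400
TSS = (1637402.13 / 968400) * 100 = 169.08

169.08 TSS


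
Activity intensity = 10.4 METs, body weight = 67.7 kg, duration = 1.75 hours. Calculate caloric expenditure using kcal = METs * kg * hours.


kcal = 10.4 * 67.7 * 1.75
= 704.08 * 1.75
= 1232.14 kcal

1232.14 kcal


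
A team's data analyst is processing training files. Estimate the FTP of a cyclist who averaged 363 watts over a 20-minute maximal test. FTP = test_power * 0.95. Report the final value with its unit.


FTP = 363 * 0.95 = 344.85 W

344.85 W


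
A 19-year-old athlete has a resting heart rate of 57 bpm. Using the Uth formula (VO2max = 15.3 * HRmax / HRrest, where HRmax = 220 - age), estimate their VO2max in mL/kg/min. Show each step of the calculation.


HRmax = 220 - 19 = 201 bpm
Ratio = HRmax / HRrest = 201 / 57 = 3.5263
VO2max = 15.3 * 3.5263 = 53.95 mL/kg/min

53.95 mL/kg/min


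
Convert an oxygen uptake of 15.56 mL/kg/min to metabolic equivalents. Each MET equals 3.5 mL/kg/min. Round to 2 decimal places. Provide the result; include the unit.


One MET = 3.5 mL/kg/min
Number of METs = 15.56 / 3.5
= 4.45 METs

4.45 METs


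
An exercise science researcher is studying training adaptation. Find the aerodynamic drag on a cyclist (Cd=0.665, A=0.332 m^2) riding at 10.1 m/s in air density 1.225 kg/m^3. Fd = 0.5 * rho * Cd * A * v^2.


Fd = 0.5 * 1.225 * 0.665 * 0.332 * 10.1^2
= 0.5 * 1.225 * 0.665 * 0.332 * 102.01
= 13.795 N

13.795 N


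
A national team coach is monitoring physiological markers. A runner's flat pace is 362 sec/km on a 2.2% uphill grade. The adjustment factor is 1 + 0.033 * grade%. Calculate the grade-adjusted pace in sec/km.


Factor = 1 + 0.033 * 2.2 = 1.0726
Adjusted pace = 362 * 1.0726
= 388.28 sec/km

388.28 s/km


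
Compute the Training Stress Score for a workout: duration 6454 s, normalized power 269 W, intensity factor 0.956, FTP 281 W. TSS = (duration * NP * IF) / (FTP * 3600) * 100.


Product = 6454 * 269 * 0.956 = 1659736.456
Base = 281 * 3600 = 1011600
TSS = 1659736.456 / 1011600 * 100 = 164.07

164.07 TSS


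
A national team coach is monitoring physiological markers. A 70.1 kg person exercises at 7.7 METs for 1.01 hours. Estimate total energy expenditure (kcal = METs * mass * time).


Energy = METs * mass(kg) * time(h)
= 7.7 * 70.1 * 1.01
= 545.17 kcal

545.17 kcal


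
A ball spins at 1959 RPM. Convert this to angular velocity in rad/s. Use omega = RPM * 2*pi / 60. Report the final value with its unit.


omega = 1959 * 2 * pi / 60
= 1959 * 6.28318531 / 60
= 12308.76 / 60
= 205.146 rad/s

205.146 rad/s


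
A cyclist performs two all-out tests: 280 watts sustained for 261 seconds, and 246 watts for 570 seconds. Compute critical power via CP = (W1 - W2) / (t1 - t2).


W1 = P1 * t1 = 280 * 261 = 73080 J
W2 = P2 * t2 = 246 * 570 = 140220 J
CP = (73080 - 140220) / (261 - 570)
= 217.28 W

217.28 W


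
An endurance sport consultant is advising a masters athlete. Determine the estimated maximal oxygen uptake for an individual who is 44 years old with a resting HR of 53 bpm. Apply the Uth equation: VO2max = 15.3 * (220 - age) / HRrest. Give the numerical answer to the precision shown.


HRmax = 220 - 44 = 176
VO2max = 15.3 * (176 / 53)
= 15.3 * 3.3208
= 50.81 mL/kg/min

50.81 mL/kg/min


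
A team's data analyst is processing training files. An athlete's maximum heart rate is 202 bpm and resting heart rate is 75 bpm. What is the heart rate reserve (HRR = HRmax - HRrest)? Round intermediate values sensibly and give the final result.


HRR = HRmax - HRrest
= 202 - 75
= 127 bpm

127 bpm


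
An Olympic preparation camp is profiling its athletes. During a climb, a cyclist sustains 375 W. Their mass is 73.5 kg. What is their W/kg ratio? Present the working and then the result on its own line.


Power-to-weight = 375 W / 73.5 kg
= 5.102 W/kg

5.102 W/kg


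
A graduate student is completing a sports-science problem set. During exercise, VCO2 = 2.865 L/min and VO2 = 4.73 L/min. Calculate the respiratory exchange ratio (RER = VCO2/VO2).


RER = VCO2 / VO2
= 2.865 / 4.73
= 0.6057

0.6057


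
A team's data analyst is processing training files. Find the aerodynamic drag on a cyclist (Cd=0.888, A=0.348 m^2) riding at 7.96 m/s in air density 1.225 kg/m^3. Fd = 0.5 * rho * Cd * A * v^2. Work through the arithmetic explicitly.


Fd = 0.5 * 1.225 * 0.888 * 0.348 * 7.96^2
= 0.5 * 1.225 * 0.888 * 0.348 * 63.3616
= 11.993 N

11.993 N


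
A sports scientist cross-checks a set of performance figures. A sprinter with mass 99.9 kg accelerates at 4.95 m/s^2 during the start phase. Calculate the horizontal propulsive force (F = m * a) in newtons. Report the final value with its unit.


F = m * a
= 99.9 * 4.95
= 494.51 N

494.51 N


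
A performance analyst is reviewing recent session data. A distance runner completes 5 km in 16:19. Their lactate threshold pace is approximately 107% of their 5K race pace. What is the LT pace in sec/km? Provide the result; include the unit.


Convert to seconds: 16 min 19 s = 979 s
Pace per km = 979 / 5 = 195.8 s/km
LT pace = 195.8 * 1.07 = 209.51 s/km

209.51 s/km


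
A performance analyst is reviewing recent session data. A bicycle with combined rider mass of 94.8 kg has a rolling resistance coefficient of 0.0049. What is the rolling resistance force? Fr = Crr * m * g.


Fr = 0.0049 * 94.8 * 9.81
= 0.46452 * 9.81
= 4.557 N

4.557 N


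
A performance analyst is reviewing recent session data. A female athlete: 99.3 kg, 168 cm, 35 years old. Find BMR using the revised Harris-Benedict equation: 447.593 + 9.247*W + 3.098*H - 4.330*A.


Intercept = 447.593
Weight contribution = 9.247 * 99.3 = 918.2271
Height contribution = 3.098 * 168 = 520.464
Age contribution = 4.33 * 35 = 151.55
BMR = 447.593 + 918.2271 + 520.464 - 151.55
= 1734.73 kcal/day

1734.73 kcal/day


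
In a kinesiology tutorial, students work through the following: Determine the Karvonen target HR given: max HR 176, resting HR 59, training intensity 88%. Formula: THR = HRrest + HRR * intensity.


HRR = HRmax - HRrest = 176 - 59 = 117
THR = 59 + 117 * 0.88
= 161.96 bpm

161.96 bpm


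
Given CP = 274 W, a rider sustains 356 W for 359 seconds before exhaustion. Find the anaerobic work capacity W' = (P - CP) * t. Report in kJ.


Excess power = 356 - 274 = 82 W
Work above CP = 82 * 359 = 29438 J
W' = 29.438 kJ

29.438 kJ


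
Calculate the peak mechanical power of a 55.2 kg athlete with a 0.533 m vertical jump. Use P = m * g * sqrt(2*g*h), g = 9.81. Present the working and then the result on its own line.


First, sqrt(2gh) = sqrt(2 * 9.81 * 0.533)
= sqrt(10.45746) = 3.2338 m/s
Power = 55.2 * 9.81 * 3.2338 = 1751.14 W

1751.14 W


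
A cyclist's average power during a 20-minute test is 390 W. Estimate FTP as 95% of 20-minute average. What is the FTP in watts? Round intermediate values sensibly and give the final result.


FTP = 20-min power * 0.95
= 390 * 0.95
= 370.5 W

370.5 W


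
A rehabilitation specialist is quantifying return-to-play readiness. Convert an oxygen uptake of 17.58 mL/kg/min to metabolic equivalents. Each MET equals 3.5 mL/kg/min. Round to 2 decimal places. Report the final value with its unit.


One MET = 3.5 mL/kg/min
Number of METs = 17.58 / 3.5
= 5.02 METs

5.02 METs


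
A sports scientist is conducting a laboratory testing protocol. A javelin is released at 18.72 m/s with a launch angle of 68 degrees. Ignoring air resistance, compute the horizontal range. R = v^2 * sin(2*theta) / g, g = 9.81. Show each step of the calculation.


Launch speed squared = 350.4384
sin(2 * 68 deg) = 0.694658
Range = 350.4384 * 0.694658 / 9.81
= 24.815 m

24.815 m


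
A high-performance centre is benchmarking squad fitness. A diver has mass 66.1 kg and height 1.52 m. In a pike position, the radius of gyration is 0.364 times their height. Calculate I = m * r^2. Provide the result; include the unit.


r = 0.364 * 1.52 = 0.55328 m
I = m * r^2 = 66.1 * 0.306119 = 20.234 kg*m^2

20.234 kg*m^2


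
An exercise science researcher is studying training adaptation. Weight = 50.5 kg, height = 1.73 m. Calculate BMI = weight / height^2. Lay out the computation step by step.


height^2 = 1.73^2 = 2.9929
BMI = 50.5 / 2.9929 = 16.87 kg/m^2

16.87 kg/m^2


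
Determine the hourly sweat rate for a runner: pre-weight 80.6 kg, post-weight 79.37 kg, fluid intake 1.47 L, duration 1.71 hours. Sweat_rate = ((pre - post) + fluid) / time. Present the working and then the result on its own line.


Mass lost = 80.6 - 79.37 = 1.23 kg
Add fluid consumed: 1.23 + 1.47 = 2.7 L total sweat
Sweat rate = 2.7 / 1.71 = 1.579 L/h

1.579 L/h


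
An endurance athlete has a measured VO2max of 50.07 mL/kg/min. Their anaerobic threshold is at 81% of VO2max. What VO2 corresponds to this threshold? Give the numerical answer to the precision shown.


Anaerobic threshold VO2 = VO2max * 81%
= 50.07 * 0.81
= 40.56 mL/kg/min

40.56 mL/kg/min


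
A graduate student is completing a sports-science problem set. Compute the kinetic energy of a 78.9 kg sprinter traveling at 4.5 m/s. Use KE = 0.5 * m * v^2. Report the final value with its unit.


Velocity squared = 20.25
KE = 0.5 * 78.9 * 20.25 = 798.86 J

798.86 J


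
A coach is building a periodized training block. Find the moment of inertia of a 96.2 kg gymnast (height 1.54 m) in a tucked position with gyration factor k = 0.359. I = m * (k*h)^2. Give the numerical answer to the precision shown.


Radius of gyration = 0.359 * 1.54 = 0.55286 m
I = 96.2 * 0.55286^2
= 96.2 * 0.305654
= 29.404 kg*m^2

29.404 kg*m^2


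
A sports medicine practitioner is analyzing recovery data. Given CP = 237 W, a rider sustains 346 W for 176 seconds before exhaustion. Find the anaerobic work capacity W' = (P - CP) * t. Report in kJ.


Excess power = 346 - 237 = 109 W
Work above CP = 109 * 176 = 19184 J
W' = 19.184 kJ

19.184 kJ


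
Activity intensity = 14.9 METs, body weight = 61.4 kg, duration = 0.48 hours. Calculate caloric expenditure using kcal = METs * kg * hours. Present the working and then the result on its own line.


kcal = 14.9 * 61.4 * 0.48
= 914.86 * 0.48
= 439.13 kcal

439.13 kcal


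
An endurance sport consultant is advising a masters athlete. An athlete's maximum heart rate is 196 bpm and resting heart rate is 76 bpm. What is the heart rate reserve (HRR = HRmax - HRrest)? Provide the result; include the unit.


HRR = HRmax - HRrest
= 196 - 76
= 120 bpm

120 bpm


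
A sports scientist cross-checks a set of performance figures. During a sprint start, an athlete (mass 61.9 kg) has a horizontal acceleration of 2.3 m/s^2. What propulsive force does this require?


Propulsive force = mass * acceleration
= 61.9 kg * 2.3 m/s^2
= 142.37 N

142.37 N


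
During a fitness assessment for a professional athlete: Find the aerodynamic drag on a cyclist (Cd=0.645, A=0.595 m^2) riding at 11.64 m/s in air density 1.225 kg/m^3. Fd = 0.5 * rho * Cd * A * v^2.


Fd = 0.5 * 1.225 * 0.645 * 0.595 * 11.64^2
= 0.5 * 1.225 * 0.645 * 0.595 * 135.4896
= 31.848 N

31.848 N


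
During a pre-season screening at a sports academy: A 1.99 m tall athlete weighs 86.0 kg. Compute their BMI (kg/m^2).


height^2 = 3.9601 m^2
BMI = 86.0 / 3.9601 = 21.72 kg/m^2

21.72 kg/m^2


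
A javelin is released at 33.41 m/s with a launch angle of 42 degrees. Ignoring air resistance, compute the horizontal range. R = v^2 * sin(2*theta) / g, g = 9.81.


Launch speed squared = 1116.2281
sin(2 * 42 deg) = 0.994522
Range = 1116.2281 * 0.994522 / 9.81
= 113.161 m

113.161 m


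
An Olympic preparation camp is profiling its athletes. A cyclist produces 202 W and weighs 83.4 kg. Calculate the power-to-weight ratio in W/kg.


P/W = power / mass
= 202 / 83.4
= 2.422 W/kg

2.422 W/kg


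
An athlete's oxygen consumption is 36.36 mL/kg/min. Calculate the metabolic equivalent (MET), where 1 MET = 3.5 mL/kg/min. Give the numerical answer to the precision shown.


MET = VO2 / 3.5
= 36.36 / 3.5
= 10.39 METs

10.39 METs


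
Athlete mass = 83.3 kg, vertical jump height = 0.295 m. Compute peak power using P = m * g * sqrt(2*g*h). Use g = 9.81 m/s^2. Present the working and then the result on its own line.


sqrt(2 * 9.81 * 0.295) = sqrt(5.7879) = 2.405805 m/s
P = 83.3 * 9.81 * 2.405805
= 1965.96 W

1965.96 W


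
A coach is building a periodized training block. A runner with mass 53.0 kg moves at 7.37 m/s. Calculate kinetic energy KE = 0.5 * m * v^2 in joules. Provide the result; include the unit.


v^2 = 7.37^2 = 54.3169
KE = 0.5 * 53.0 * 54.3169
= 1439.4 J

1439.4 J


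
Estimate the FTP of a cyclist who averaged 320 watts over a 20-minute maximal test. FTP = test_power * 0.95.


FTP = 320 * 0.95 = 304.0 W

304.0 W


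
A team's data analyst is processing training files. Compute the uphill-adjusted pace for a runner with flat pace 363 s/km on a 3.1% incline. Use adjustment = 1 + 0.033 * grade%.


Adjustment factor = 1 + 0.033 * 3.1 = 1.1023
Grade-adjusted pace = 363 * 1.1023 = 400.13 s/km

400.13 s/km


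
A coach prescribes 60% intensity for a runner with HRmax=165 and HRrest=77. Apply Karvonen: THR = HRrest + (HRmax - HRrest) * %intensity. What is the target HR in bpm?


Heart rate reserve = 165 - 77 = 88
Intensity fraction = 60 / 100 = 0.6
THR = 77 + 88 * 0.6 = 129.8 bpm

129.8 bpm


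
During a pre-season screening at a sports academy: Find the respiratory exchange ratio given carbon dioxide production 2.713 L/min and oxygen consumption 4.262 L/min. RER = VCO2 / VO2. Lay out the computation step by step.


VCO2 = 2.713 L/min
VO2 = 4.262 L/min
RER = 2.713 / 4.262 = 0.6366

0.6366


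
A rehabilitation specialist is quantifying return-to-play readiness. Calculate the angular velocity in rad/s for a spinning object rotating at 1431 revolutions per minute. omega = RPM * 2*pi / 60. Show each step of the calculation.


omega = RPM * 2*pi / 60
= 1431 * 6.28318531 / 60
= 149.854 rad/s

149.854 rad/s


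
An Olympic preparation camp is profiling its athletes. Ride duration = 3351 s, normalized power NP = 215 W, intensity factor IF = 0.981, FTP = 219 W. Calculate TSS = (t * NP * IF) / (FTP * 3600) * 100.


Numerator = 3351 * 215 * 0.981 = 706776.165
Denominator = 219 * 3600 = 788400
TSS = 706776.165 / 788400 * 100
= 89.65

89.65 TSS


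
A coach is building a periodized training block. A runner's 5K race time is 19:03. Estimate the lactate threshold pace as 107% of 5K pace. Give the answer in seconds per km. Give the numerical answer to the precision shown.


Total race time = 19*60 + 3 = 1143 seconds
5K pace = 1143 / 5 = 228.6 sec/km
LT pace = 228.6 * 1.07 = 244.6 sec/km

244.6 s/km


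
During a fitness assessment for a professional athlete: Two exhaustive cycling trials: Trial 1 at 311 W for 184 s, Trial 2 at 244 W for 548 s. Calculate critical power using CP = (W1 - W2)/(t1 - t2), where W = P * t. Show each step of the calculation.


W1 = 311 * 184 = 57224 J
W2 = 244 * 548 = 133712 J
CP = (57224 - 133712) / (184 - 548)
= -76488 / -364
= 210.13 W

210.13 W


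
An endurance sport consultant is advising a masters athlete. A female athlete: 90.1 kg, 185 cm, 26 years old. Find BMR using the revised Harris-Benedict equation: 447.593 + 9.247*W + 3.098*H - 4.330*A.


Intercept = 447.593
Weight contribution = 9.247 * 90.1 = 833.1547
Height contribution = 3.098 * 185 = 573.13
Age contribution = 4.33 * 26 = 112.58
BMR = 447.593 + 833.1547 + 573.13 - 112.58
= 1741.3 kcal/day

1741.3 kcal/day


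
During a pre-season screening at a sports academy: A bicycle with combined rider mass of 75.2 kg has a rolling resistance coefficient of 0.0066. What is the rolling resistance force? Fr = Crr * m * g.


Fr = 0.0066 * 75.2 * 9.81
= 0.49632 * 9.81
= 4.869 N

4.869 N


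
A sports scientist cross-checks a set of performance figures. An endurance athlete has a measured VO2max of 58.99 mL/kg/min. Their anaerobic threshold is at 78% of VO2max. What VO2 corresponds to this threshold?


Anaerobic threshold VO2 = VO2max * 78%
= 58.99 * 0.78
= 46.01 mL/kg/min

46.01 mL/kg/min


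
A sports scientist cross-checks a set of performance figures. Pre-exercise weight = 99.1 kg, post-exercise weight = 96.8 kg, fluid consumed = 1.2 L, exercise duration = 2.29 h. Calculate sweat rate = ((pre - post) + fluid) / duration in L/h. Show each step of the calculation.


Weight loss = 99.1 - 96.8 = 2.3 kg (approx L)
Total sweat = 2.3 + 1.2 = 3.5 L
Sweat rate = 3.5 / 2.29 = 1.528 L/h

1.528 L/h


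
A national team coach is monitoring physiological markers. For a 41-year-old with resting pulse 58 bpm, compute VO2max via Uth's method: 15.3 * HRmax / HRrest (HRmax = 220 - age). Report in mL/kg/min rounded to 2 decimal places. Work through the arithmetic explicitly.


Step 1: HRmax = 220 - 41 = 179 bpm
Step 2: Ratio = 179 / 58 = 3.0862
Step 3: VO2max = 15.3 * 3.0862 = 47.22 mL/kg/min

47.22 mL/kg/min


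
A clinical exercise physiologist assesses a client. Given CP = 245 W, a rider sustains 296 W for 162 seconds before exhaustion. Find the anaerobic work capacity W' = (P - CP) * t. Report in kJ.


Excess power = 296 - 245 = 51 W
Work above CP = 51 * 162 = 8262 J
W' = 8.262 kJ

8.262 kJ


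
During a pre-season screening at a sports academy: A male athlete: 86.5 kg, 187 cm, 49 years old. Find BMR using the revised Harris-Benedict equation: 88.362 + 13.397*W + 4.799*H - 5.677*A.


Intercept = 88.362
Weight contribution = 13.397 * 86.5 = 1158.8405
Height contribution = 4.799 * 187 = 897.413
Age contribution = 5.677 * 49 = 278.173
BMR = 88.362 + 1158.8405 + 897.413 - 278.173
= 1866.44 kcal/day

1866.44 kcal/day


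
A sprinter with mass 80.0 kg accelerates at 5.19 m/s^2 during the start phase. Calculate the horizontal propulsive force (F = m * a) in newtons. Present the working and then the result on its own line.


F = m * a
= 80.0 * 5.19
= 415.2 N

415.2 N


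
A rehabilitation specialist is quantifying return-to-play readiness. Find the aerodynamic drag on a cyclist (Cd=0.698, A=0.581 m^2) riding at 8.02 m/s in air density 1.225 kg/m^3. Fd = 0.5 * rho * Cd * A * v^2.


Fd = 0.5 * 1.225 * 0.698 * 0.581 * 8.02^2
= 0.5 * 1.225 * 0.698 * 0.581 * 64.3204
= 15.977 N

15.977 N


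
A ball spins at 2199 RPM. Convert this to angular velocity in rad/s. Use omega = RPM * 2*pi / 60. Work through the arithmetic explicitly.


omega = 2199 * 2 * pi / 60
= 2199 * 6.28318531 / 60
= 13816.724 / 60
= 230.279 rad/s

230.279 rad/s


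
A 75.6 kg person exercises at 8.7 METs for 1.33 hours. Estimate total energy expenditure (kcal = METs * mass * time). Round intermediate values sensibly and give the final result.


Energy = METs * mass(kg) * time(h)
= 8.7 * 75.6 * 1.33
= 874.77 kcal

874.77 kcal


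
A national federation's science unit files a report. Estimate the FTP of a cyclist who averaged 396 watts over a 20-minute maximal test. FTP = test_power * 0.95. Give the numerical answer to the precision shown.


FTP = 396 * 0.95 = 376.2 W

376.2 W


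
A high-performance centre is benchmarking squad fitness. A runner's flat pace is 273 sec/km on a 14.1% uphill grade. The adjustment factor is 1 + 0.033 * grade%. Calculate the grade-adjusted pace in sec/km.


Factor = 1 + 0.033 * 14.1 = 1.4653
Adjusted pace = 273 * 1.4653
= 400.03 sec/km

400.03 s/km


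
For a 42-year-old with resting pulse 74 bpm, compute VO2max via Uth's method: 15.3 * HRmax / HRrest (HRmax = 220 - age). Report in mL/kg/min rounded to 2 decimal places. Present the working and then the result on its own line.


Step 1: HRmax = 220 - 42 = 178 bpm
Step 2: Ratio = 178 / 74 = 2.4054
Step 3: VO2max = 15.3 * 2.4054 = 36.8 mL/kg/min

36.8 mL/kg/min


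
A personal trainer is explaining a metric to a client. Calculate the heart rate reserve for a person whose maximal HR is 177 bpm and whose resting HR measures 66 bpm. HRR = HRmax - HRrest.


HRmax = 177 bpm
HRrest = 66 bpm
HRR = 177 - 66 = 111 bpm

111 bpm


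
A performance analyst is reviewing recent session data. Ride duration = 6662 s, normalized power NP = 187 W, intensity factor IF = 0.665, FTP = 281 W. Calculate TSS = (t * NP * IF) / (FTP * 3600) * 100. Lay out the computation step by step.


Numerator = 6662 * 187 * 0.665 = 828453.01
Denominator = 281 * 3600 = 1011600
TSS = 828453.01 / 1011600 * 100
= 81.9

81.9 TSS


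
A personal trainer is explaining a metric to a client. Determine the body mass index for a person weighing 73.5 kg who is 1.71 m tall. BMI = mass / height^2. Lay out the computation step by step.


BMI = mass / height^2
= 73.5 / 1.71^2
= 73.5 / 2.9241
= 25.14 kg/m^2

25.14 kg/m^2


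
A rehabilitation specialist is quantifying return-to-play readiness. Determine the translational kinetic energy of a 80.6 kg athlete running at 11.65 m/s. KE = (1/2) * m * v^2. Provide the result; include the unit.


KE = 0.5 * m * v^2
= 0.5 * 80.6 * 11.65^2
= 0.5 * 80.6 * 135.7225
= 5469.62 J

5469.62 J


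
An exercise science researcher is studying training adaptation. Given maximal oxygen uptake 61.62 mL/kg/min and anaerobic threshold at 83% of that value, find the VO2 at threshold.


Percentage as decimal = 0.83
VO2 at AT = 61.62 * 0.83 = 51.14 mL/kg/min

51.14 mL/kg/min


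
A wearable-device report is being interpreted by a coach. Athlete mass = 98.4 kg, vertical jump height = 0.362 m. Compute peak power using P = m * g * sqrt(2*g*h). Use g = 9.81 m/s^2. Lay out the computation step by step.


sqrt(2 * 9.81 * 0.362) = sqrt(7.10244) = 2.66504 m/s
P = 98.4 * 9.81 * 2.66504
= 2572.57 W

2572.57 W


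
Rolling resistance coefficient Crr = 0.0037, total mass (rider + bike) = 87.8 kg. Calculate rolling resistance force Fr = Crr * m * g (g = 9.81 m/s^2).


Fr = Crr * m * g
= 0.0037 * 87.8 * 9.81
= 3.187 N

3.187 N


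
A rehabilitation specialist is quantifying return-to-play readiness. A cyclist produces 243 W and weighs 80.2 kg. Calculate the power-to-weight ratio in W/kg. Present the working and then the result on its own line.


P/W = power / mass
= 243 / 80.2
= 3.03 W/kg

3.03 W/kg


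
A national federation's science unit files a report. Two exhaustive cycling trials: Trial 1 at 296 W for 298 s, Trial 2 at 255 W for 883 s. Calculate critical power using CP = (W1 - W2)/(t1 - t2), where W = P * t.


W1 = 296 * 298 = 88208 J
W2 = 255 * 883 = 225165 J
CP = (88208 - 225165) / (298 - 883)
= -136957 / -585
= 234.11 W

234.11 W


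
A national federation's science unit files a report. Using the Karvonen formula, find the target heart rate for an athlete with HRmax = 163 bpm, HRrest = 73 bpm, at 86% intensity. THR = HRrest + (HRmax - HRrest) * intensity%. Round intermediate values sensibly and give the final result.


HRR = 163 - 73 = 90
THR = 73 + 90 * 0.86
= 73 + 77.4
= 150.4 bpm

150.4 bpm


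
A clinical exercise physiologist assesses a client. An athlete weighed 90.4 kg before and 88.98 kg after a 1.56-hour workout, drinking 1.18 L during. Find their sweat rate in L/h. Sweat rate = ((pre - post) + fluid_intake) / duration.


Body mass change = 1.42 kg
Total sweat loss = 1.42 + 1.18 = 2.6 L
Rate = 2.6 / 1.56 = 1.667 L/h

1.667 L/h


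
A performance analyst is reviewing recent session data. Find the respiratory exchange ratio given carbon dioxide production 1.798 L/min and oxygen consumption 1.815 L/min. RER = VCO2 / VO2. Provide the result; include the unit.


VCO2 = 1.798 L/min
VO2 = 1.815 L/min
RER = 1.798 / 1.815 = 0.9906

0.9906


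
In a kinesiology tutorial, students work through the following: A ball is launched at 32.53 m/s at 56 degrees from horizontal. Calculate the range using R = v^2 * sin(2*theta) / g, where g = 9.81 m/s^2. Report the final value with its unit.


sin(2 * 56) = sin(112) = 0.927184
v^2 = 32.53^2 = 1058.2009
R = 1058.2009 * 0.927184 / 9.81
= 100.015 m

100.015 m


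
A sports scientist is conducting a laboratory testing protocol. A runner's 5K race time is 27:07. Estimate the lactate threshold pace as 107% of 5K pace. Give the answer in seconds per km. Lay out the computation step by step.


Total race time = 27*60 + 7 = 1627 seconds
5K pace = 1627 / 5 = 325.4 sec/km
LT pace = 325.4 * 1.07 = 348.18 sec/km

348.18 s/km


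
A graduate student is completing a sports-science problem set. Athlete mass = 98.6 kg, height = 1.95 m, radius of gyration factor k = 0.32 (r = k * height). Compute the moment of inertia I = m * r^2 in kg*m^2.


r = k * height = 0.32 * 1.95 = 0.624 m
r^2 = 0.624^2 = 0.389376
I = 98.6 * 0.389376 = 38.392 kg*m^2

38.392 kg*m^2


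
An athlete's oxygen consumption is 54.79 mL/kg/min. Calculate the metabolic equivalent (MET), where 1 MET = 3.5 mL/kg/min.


MET = VO2 / 3.5
= 54.79 / 3.5
= 15.65 METs

15.65 METs


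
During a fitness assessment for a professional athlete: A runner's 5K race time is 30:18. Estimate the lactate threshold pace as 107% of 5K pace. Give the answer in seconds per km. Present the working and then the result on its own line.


Total race time = 30*60 + 18 = 1818 seconds
5K pace = 1818 / 5 = 363.6 sec/km
LT pace = 363.6 * 1.07 = 389.05 sec/km

389.05 s/km


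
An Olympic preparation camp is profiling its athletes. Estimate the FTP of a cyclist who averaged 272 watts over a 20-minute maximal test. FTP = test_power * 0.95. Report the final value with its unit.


FTP = 272 * 0.95 = 258.4 W

258.4 W


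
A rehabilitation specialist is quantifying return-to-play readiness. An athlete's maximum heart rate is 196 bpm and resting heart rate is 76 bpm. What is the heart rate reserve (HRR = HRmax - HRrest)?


HRR = HRmax - HRrest
= 196 - 76
= 120 bpm

120 bpm


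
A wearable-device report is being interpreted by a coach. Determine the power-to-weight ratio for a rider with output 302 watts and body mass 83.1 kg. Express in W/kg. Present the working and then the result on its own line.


P/W = 302 / 83.1 = 3.634 W/kg

3.634 W/kg


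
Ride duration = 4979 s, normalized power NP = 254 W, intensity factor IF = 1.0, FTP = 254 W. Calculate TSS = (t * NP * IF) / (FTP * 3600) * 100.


Numerator = 4979 * 254 * 1.0 = 1264666.0
Denominator = 254 * 3600 = 914400
TSS = 1264666.0 / 914400 * 100
= 138.31

138.31 TSS


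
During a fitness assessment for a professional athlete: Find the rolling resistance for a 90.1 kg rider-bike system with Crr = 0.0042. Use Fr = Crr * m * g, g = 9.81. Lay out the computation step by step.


m * g = 90.1 * 9.81 = 883.881 N
Fr = 0.0042 * 883.881 = 3.712 N

3.712 N


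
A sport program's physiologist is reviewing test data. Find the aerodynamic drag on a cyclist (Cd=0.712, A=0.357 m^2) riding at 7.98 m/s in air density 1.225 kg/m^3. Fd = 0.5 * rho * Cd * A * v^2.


Fd = 0.5 * 1.225 * 0.712 * 0.357 * 7.98^2
= 0.5 * 1.225 * 0.712 * 0.357 * 63.6804
= 9.914 N

9.914 N


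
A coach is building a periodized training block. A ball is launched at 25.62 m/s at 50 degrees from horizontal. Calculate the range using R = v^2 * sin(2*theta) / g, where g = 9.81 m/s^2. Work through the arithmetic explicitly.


sin(2 * 50) = sin(100) = 0.984808
v^2 = 25.62^2 = 656.3844
R = 656.3844 * 0.984808 / 9.81
= 65.893 m

65.893 m


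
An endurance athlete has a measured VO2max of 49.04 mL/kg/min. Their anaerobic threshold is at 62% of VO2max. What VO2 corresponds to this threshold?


Anaerobic threshold VO2 = VO2max * 62%
= 49.04 * 0.62
= 30.4 mL/kg/min

30.4 mL/kg/min


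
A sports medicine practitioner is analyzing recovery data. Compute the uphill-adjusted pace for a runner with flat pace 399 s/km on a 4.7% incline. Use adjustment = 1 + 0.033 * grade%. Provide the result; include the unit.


Adjustment factor = 1 + 0.033 * 4.7 = 1.1551
Grade-adjusted pace = 399 * 1.1551 = 460.88 s/km

460.88 s/km


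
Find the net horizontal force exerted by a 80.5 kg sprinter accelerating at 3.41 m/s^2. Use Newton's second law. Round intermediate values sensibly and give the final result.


Newton's second law: F = m * a
F = 80.5 * 3.41 = 274.51 N

274.51 N


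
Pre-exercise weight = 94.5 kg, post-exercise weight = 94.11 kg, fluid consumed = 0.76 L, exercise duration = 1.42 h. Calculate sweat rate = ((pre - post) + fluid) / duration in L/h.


Weight loss = 94.5 - 94.11 = 0.39 kg (approx L)
Total sweat = 0.39 + 0.76 = 1.15 L
Sweat rate = 1.15 / 1.42 = 0.81 L/h

0.81 L/h


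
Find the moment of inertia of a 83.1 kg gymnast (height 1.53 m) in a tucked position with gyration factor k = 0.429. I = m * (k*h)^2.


Radius of gyration = 0.429 * 1.53 = 0.65637 m
I = 83.1 * 0.65637^2
= 83.1 * 0.430822
= 35.801 kg*m^2

35.801 kg*m^2
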